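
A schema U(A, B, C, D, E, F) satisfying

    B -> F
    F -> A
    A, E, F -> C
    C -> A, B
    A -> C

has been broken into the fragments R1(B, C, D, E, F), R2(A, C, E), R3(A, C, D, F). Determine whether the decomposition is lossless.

Yes

Chase test. Columns are A, B, C, D, E, F; row i has aⱼ where attribute j ∈ Ri, else bᵢⱼ.
Initial tableau (one row per fragment):
  row 1: b11 a2 a3 a4 a5 a6
  row 2: a1 b22 a3 b24 a5 b26
  row 3: a1 b32 a3 a4 b35 a6
Rows 1 and 3 agree on F; apply F→A and equate their A entries.
Rows 1 and 2 agree on C; apply C→A, B and equate their A, B entries.
Rows 1 and 3 agree on C; apply C→A, B and equate their A, B entries.
Rows 1 and 2 agree on B; apply B→F and equate their F entries.
Row 1 is now all distinguished symbols — the join is lossless.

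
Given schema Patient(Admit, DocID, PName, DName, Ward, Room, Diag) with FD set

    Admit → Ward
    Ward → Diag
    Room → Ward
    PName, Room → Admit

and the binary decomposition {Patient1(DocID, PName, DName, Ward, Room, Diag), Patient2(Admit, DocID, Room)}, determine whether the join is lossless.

Common attributes: Patient1 ∩ Patient2 = {DocID, Room}.
Closure of {DocID, Room}: Room → Ward applies, adding Ward; Ward → Diag applies, adding Diag. So (DocID, Room)⁺ = {DocID, Ward, Room, Diag}.
The closure contains neither all of Patient1 = {DocID, PName, DName, Ward, Room, Diag} nor all of Patient2 = {Admit, DocID, Room}, so the common attributes are not a superkey of either fragment. The join is lossy.

No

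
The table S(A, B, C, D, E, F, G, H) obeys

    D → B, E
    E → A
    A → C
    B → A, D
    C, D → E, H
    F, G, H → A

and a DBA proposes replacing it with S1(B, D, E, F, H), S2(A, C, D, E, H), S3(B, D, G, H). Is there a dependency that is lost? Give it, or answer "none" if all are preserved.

Check F, G, H → A: no single fragment contains all of {A, F, G, H}, and the restricted closure of {F, G, H} across the fragments never reaches {A}.
D → B, E is preserved.
E → A is preserved.
A → C is preserved.
B → A, D is preserved.
C, D → E, H is preserved.

F, G, H → A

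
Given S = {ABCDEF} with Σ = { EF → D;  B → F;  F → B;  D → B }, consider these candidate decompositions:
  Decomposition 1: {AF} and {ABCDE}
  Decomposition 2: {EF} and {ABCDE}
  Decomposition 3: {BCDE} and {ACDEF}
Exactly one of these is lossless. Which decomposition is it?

Decomposition 1: common = {A}, closure = {A} → lossy.
Decomposition 2: common = {E}, closure = {E} → lossy.
Decomposition 3: common = {CDE}, closure = {BCDEF} → lossless.

Decomposition 3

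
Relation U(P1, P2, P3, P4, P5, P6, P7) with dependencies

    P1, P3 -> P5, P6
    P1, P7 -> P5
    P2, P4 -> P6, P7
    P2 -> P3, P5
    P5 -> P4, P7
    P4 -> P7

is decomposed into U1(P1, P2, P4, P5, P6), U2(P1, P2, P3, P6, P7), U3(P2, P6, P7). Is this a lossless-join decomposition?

Chase test. Columns are P1, P2, P3, P4, P5, P6, P7; row i has aⱼ where attribute j ∈ Ui, else bᵢⱼ.
Initial tableau (one row per fragment):
  row 1: a1 a2 b13 a4 a5 a6 b17
  row 2: a1 a2 a3 b24 b25 a6 a7
  row 3: b31 a2 b33 b34 b35 a6 a7
Rows 1 and 2 agree on P2; apply P2→P3, P5 and equate their P3, P5 entries.
Rows 1 and 3 agree on P2; apply P2→P3, P5 and equate their P3, P5 entries.
Rows 1 and 2 agree on P5; apply P5→P4, P7 and equate their P4, P7 entries.
Rows 1 and 3 agree on P5; apply P5→P4, P7 and equate their P4, P7 entries.
Row 1 is now all distinguished symbols — the join is lossless.

Yes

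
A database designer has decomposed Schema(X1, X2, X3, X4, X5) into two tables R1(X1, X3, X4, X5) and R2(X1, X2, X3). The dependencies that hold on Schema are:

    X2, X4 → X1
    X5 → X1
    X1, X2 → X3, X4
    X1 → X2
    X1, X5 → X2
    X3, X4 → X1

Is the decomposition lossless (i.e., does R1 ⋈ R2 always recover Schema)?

Common attributes: R1 ∩ R2 = {X1, X3}.
Closure of {X1, X3}: X1 → X2 applies, adding X2; X1, X2 → X3, X4 applies, adding X4. So (X1, X3)⁺ = {X1, X2, X3, X4}.
This closure contains every attribute of R2, so R1 ∩ R2 → R2. The join is lossless.

Yes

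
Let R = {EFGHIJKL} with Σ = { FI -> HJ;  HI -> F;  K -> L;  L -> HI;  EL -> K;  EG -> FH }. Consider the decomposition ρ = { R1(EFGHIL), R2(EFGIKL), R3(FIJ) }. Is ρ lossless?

Yes

Chase test. Columns are EFGHIJKL; row i has aⱼ where attribute j ∈ Ri, else bᵢⱼ.
Initial tableau (one row per fragment):
  row 1: a1 a2 a3 a4 a5 b16 b17 a8
  row 2: a1 a2 a3 b24 a5 b26 a7 a8
  row 3: b31 a2 b33 b34 a5 a6 b37 b38
Rows 1 and 2 agree on FI; apply FI→HJ and equate their HJ entries.
Rows 1 and 3 agree on FI; apply FI→HJ and equate their HJ entries.
Rows 1 and 2 agree on EL; apply EL→K and equate their K entries.
Row 1 is now all distinguished symbols — the join is lossless.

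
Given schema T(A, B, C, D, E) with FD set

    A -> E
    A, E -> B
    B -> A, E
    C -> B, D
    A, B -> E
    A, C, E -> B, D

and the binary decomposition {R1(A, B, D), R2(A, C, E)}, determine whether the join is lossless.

Common attributes: R1 ∩ R2 = {A}.
Closure of {A}: A → E applies, adding E; A, E → B applies, adding B. So (A)⁺ = {A, B, E}.
The closure contains neither all of R1 = {A, B, D} nor all of R2 = {A, C, E}, so the common attributes are not a superkey of either fragment. The join is lossy.

No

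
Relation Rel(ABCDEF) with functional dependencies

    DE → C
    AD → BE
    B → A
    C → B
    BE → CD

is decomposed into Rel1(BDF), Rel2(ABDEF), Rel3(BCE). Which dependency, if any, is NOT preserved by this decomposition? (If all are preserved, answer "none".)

DE → C: restricted closure across fragments reaches C.
AD → BE lies within Rel2.
B → A lies within Rel2.
C → B lies within Rel3.
BE → CD: restricted closure across fragments reaches CD.
Every dependency is enforceable on the fragments, so the decomposition is dependency-preserving.

none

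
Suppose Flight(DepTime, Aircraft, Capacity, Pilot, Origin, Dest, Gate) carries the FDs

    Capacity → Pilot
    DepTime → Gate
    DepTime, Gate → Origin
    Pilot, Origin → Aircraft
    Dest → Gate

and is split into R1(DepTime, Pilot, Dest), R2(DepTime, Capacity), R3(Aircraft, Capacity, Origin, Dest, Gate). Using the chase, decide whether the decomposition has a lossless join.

Chase test. Columns are DepTime, Aircraft, Capacity, Pilot, Origin, Dest, Gate; row i has aⱼ where attribute j ∈ Ri, else bᵢⱼ.
Initial tableau (one row per fragment):
  row 1: a1 b12 b13 a4 b15 a6 b17
  row 2: a1 b22 a3 b24 b25 b26 b27
  row 3: b31 a2 a3 b34 a5 a6 a7
Rows 2 and 3 agree on Capacity; apply Capacity→Pilot and equate their Pilot entries.
Rows 1 and 2 agree on DepTime; apply DepTime→Gate and equate their Gate entries.
Rows 1 and 2 agree on DepTime, Gate; apply DepTime, Gate→Origin and equate their Origin entries.
Rows 1 and 3 agree on Dest; apply Dest→Gate and equate their Gate entries.
No row becomes fully distinguished — the join is lossy.

No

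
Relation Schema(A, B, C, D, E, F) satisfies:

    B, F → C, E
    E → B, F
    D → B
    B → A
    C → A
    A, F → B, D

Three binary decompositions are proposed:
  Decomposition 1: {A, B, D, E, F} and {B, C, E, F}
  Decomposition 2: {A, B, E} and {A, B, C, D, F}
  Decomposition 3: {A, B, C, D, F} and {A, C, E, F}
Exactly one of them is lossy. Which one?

Decomposition 2

Decomposition 1: common = {B, E, F}, closure = {A, B, C, D, E, F} → lossless.
Decomposition 2: common = {A, B}, closure = {A, B} → lossy.
Decomposition 3: common = {A, C, F}, closure = {A, B, C, D, E, F} → lossless.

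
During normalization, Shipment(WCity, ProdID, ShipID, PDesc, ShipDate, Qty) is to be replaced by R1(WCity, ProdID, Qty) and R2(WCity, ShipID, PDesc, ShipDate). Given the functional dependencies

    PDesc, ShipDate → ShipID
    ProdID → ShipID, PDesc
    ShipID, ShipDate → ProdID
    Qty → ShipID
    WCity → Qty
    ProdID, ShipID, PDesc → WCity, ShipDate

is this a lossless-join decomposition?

Common attributes: R1 ∩ R2 = {WCity}.
Closure of {WCity}: WCity → Qty applies, adding Qty; Qty → ShipID applies, adding ShipID. So (WCity)⁺ = {WCity, ShipID, Qty}.
The closure contains neither all of R1 = {WCity, ProdID, Qty} nor all of R2 = {WCity, ShipID, PDesc, ShipDate}, so the common attributes are not a superkey of either fragment. The join is lossy.

No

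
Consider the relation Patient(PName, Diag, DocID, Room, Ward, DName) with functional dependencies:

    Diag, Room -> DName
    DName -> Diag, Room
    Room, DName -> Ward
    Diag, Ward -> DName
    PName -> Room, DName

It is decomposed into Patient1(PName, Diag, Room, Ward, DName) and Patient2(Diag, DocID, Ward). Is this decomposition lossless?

No

Common attributes: Patient1 ∩ Patient2 = {Diag, Ward}.
Closure of {Diag, Ward}: Diag, Ward → DName applies, adding DName; DName → Diag, Room applies, adding Room. So (Diag, Ward)⁺ = {Diag, Room, Ward, DName}.
The closure contains neither all of Patient1 = {PName, Diag, Room, Ward, DName} nor all of Patient2 = {Diag, DocID, Ward}, so the common attributes are not a superkey of either fragment. The join is lossy.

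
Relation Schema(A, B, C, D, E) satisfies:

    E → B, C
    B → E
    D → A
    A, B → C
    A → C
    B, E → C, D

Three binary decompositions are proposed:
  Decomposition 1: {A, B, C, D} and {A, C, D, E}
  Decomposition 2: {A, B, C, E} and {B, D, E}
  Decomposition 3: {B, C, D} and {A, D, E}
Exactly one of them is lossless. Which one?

Decomposition 2

Decomposition 1: common = {A, C, D}, closure = {A, C, D} → lossy.
Decomposition 2: common = {B, E}, closure = {A, B, C, D, E} → lossless.
Decomposition 3: common = {D}, closure = {A, C, D} → lossy.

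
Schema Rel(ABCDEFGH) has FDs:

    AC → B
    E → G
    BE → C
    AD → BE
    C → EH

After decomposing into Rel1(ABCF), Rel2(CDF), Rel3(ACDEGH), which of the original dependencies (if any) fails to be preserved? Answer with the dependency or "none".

Check BE → C: no single fragment contains all of {BCE}, and the restricted closure of {BE} across the fragments never reaches {C}.
AC → B is preserved.
E → G is preserved.
AD → BE is preserved.
C → EH is preserved.

BE → C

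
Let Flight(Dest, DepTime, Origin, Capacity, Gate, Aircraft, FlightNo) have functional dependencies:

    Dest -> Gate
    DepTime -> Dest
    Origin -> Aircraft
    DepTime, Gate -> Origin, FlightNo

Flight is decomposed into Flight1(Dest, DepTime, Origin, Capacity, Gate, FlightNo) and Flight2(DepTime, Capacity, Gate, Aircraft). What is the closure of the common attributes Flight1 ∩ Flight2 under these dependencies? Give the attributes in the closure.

Flight1 ∩ Flight2 = {DepTime, Capacity, Gate}.
DepTime → Dest applies, adding Dest
DepTime, Gate → Origin, FlightNo applies, adding Origin, FlightNo
Origin → Aircraft applies, adding Aircraft
Closure: {Dest, DepTime, Origin, Capacity, Gate, Aircraft, FlightNo}.

Dest, DepTime, Origin, Capacity, Gate, Aircraft, FlightNo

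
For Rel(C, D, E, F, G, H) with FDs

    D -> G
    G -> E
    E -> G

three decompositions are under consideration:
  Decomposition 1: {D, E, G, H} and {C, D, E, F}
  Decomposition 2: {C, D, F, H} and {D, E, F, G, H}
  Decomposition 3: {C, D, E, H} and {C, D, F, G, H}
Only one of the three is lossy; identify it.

Decomposition 1: common = {D, E}, closure = {D, E, G} → lossy.
Decomposition 2: common = {D, F, H}, closure = {D, E, F, G, H} → lossless.
Decomposition 3: common = {C, D, H}, closure = {C, D, E, G, H} → lossless.

Decomposition 1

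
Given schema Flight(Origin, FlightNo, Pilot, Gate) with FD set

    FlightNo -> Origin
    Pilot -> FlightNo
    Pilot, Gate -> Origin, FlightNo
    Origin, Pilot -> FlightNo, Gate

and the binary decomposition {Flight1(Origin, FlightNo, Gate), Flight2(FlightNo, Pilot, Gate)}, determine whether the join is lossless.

Common attributes: Flight1 ∩ Flight2 = {FlightNo, Gate}.
Closure of {FlightNo, Gate}: FlightNo → Origin applies, adding Origin. So (FlightNo, Gate)⁺ = {Origin, FlightNo, Gate}.
This closure contains every attribute of Flight1, so Flight1 ∩ Flight2 → Flight1. The join is lossless.

Yes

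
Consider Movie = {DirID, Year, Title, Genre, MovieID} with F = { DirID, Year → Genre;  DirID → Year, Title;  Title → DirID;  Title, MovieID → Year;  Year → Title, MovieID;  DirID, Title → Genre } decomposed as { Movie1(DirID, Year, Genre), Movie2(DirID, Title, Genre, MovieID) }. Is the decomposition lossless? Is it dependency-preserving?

lossless and dependency-preserving

Lossless test: (DirID, Genre)⁺ = {DirID, Year, Title, Genre, MovieID}, which contains all of one fragment — lossless.
Dependency preservation: DirID → Year, Title; Title, MovieID → Year; Year → Title, MovieID are not contained in any single fragment, but the restricted closure of each left-hand side across the fragments still reaches the right-hand side; the remaining FDs each lie inside some fragment. All dependencies are preserved.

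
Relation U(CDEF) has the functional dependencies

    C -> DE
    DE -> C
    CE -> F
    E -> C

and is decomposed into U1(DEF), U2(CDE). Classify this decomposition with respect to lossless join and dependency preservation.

Lossless test: (DE)⁺ = {CDEF}, which contains all of one fragment — lossless.
Dependency preservation: CE → F is not contained in any single fragment, but the restricted closure of its left-hand side across the fragments still reaches the right-hand side; the remaining FDs each lie inside some fragment. All dependencies are preserved.

lossless and dependency-preserving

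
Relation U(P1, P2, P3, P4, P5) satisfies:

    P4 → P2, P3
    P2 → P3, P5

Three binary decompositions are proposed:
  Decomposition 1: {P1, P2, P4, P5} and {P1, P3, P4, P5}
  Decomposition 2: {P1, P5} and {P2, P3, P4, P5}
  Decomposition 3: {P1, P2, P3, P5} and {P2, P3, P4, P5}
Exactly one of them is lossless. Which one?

Decomposition 1: common = {P1, P4, P5}, closure = {P1, P2, P3, P4, P5} → lossless.
Decomposition 2: common = {P5}, closure = {P5} → lossy.
Decomposition 3: common = {P2, P3, P5}, closure = {P2, P3, P5} → lossy.

Decomposition 1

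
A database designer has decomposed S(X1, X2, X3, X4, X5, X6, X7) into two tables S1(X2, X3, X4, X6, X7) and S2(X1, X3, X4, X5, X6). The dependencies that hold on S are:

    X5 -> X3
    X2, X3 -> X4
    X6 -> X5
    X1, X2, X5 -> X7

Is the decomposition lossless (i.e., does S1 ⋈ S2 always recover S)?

No

Common attributes: S1 ∩ S2 = {X3, X4, X6}.
Closure of {X3, X4, X6}: X6 → X5 applies, adding X5. So (X3, X4, X6)⁺ = {X3, X4, X5, X6}.
The closure contains neither all of S1 = {X2, X3, X4, X6, X7} nor all of S2 = {X1, X3, X4, X5, X6}, so the common attributes are not a superkey of either fragment. The join is lossy.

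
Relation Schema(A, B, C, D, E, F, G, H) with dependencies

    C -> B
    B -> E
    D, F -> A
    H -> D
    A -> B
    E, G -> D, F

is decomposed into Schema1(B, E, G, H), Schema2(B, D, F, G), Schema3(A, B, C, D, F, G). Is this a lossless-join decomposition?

Chase test. Columns are A, B, C, D, E, F, G, H; row i has aⱼ where attribute j ∈ Schemai, else bᵢⱼ.
Initial tableau (one row per fragment):
  row 1: b11 a2 b13 b14 a5 b16 a7 a8
  row 2: b21 a2 b23 a4 b25 a6 a7 b28
  row 3: a1 a2 a3 a4 b35 a6 a7 b38
Rows 1 and 2 agree on B; apply B→E and equate their E entries.
Rows 1 and 3 agree on B; apply B→E and equate their E entries.
Rows 2 and 3 agree on D, F; apply D, F→A and equate their A entries.
Rows 1 and 2 agree on E, G; apply E, G→D, F and equate their D, F entries.
Rows 1 and 2 agree on D, F; apply D, F→A and equate their A entries.
No row becomes fully distinguished — the join is lossy.

No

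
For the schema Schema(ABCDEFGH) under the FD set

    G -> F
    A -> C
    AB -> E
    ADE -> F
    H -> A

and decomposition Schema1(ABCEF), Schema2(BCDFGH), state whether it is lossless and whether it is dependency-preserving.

Lossless test: (BCF)⁺ = {BCF}, which is a superkey of neither fragment — lossy.
Dependency preservation: the restricted closure of {ADE} across the fragments never reaches {F}, so ADE → F cannot be enforced without a join — not preserved.

lossy and not dependency-preserving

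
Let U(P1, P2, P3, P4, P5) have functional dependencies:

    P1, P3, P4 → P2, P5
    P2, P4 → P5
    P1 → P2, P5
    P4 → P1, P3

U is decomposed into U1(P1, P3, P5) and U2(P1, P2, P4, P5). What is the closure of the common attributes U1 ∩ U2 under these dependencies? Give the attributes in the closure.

U1 ∩ U2 = {P1, P5}.
P1 → P2, P5 applies, adding P2
Closure: {P1, P2, P5}.

P1, P2, P5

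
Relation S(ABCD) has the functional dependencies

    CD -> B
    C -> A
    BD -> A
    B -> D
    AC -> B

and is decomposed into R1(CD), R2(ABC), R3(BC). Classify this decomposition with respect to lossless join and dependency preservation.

Lossless test (chase): Rows 1 and 2 agree on C; apply C→A and equate their A entries. Rows 1 and 3 agree on C; apply C→A and equate their A entries. Rows 2 and 3 agree on B; apply B→D and equate their D entries. Rows 1 and 2 agree on AC; apply AC→B and equate their B entries. Rows 1 and 2 agree on B; apply B→D and equate their D entries. Row 1 is now all distinguished symbols — the join is lossless.
Dependency preservation: the restricted closure of {B} across the fragments never reaches {D}, so B → D cannot be enforced without a join — not preserved.

lossless but not dependency-preserving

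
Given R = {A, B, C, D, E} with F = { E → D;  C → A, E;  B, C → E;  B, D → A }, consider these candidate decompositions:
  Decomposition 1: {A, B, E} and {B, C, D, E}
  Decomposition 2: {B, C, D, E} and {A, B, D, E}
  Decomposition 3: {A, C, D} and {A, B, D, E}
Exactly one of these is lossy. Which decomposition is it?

Decomposition 3

Decomposition 1: common = {B, E}, closure = {A, B, D, E} → lossless.
Decomposition 2: common = {B, D, E}, closure = {A, B, D, E} → lossless.
Decomposition 3: common = {A, D}, closure = {A, D} → lossy.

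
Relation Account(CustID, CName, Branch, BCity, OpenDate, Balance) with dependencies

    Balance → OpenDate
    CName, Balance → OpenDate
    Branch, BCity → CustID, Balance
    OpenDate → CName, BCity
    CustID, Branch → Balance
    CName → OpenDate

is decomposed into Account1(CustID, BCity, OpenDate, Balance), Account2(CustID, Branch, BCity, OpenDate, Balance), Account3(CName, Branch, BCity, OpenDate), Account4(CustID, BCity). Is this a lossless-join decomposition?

Chase test. Columns are CustID, CName, Branch, BCity, OpenDate, Balance; row i has aⱼ where attribute j ∈ Accounti, else bᵢⱼ.
Initial tableau (one row per fragment):
  row 1: a1 b12 b13 a4 a5 a6
  row 2: a1 b22 a3 a4 a5 a6
  row 3: b31 a2 a3 a4 a5 b36
  row 4: a1 b42 b43 a4 b45 b46
Rows 2 and 3 agree on Branch, BCity; apply Branch, BCity→CustID, Balance and equate their CustID, Balance entries.
Rows 1 and 2 agree on OpenDate; apply OpenDate→CName, BCity and equate their CName, BCity entries.
Rows 1 and 3 agree on OpenDate; apply OpenDate→CName, BCity and equate their CName, BCity entries.
Row 2 is now all distinguished symbols — the join is lossless.

Yes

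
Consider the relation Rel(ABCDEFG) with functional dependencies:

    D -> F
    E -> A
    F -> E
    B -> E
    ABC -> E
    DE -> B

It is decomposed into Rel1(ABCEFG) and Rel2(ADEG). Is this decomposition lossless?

Common attributes: Rel1 ∩ Rel2 = {AEG}.
No dependency enlarges {AEG}, so (AEG)⁺ = {AEG}.
The closure contains neither all of Rel1 = {ABCEFG} nor all of Rel2 = {ADEG}, so the common attributes are not a superkey of either fragment. The join is lossy.

No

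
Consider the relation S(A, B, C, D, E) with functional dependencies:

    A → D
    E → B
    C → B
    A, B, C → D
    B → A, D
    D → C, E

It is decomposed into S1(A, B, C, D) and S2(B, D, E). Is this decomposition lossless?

Common attributes: S1 ∩ S2 = {B, D}.
Closure of {B, D}: B → A, D applies, adding A; D → C, E applies, adding C, E. So (B, D)⁺ = {A, B, C, D, E}.
This closure contains every attribute of S1, so S1 ∩ S2 → S1. The join is lossless.

Yes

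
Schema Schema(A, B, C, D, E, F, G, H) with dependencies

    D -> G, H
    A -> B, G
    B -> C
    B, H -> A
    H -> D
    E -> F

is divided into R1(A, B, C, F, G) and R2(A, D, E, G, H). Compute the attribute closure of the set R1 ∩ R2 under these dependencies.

A, B, C, G

R1 ∩ R2 = {A, G}.
A → B, G applies, adding B
B → C applies, adding C
Closure: {A, B, C, G}.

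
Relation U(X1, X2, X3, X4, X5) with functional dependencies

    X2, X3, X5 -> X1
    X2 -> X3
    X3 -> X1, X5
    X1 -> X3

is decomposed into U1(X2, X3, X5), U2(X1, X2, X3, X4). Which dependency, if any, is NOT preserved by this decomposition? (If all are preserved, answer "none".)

none

X2, X3, X5 → X1: restricted closure across fragments reaches X1.
X2 → X3 lies within U1.
X3 → X1, X5: restricted closure across fragments reaches X1, X5.
X1 → X3 lies within U2.
Every dependency is enforceable on the fragments, so the decomposition is dependency-preserving.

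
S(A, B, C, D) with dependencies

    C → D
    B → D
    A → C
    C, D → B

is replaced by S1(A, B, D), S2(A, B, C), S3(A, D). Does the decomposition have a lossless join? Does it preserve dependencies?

lossless and dependency-preserving

Lossless test (chase): Rows 1 and 2 agree on B; apply B→D and equate their D entries. Rows 1 and 2 agree on A; apply A→C and equate their C entries. Rows 1 and 3 agree on A; apply A→C and equate their C entries. Rows 1 and 3 agree on C, D; apply C, D→B and equate their B entries. Row 1 is now all distinguished symbols — the join is lossless.
Dependency preservation: C → D; C, D → B are not contained in any single fragment, but the restricted closure of each left-hand side across the fragments still reaches the right-hand side; the remaining FDs each lie inside some fragment. All dependencies are preserved.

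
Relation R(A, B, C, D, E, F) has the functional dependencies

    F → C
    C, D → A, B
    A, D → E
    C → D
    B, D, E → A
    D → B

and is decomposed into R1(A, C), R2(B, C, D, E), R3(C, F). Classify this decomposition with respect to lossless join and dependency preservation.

lossless but not dependency-preserving

Lossless test (chase): Rows 1 and 2 agree on C; apply C→D and equate their D entries. Rows 1 and 3 agree on C; apply C→D and equate their D entries. Rows 1 and 2 agree on D; apply D→B and equate their B entries. Rows 1 and 3 agree on D; apply D→B and equate their B entries. Rows 1 and 2 agree on C, D; apply C, D→A, B and equate their A, B entries. Rows 1 and 3 agree on C, D; apply C, D→A, B and equate their A, B entries. Rows 1 and 2 agree on A, D; apply A, D→E and equate their E entries. Rows 1 and 3 agree on A, D; apply A, D→E and equate their E entries. Row 3 is now all distinguished symbols — the join is lossless.
Dependency preservation: the restricted closure of {A, D} across the fragments never reaches {E}, so A, D → E cannot be enforced without a join — not preserved.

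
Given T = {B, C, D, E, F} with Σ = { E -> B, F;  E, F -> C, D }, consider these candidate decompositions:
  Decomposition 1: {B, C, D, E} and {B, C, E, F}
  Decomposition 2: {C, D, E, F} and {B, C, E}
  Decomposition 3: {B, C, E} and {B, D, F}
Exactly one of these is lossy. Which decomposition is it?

Decomposition 3

Decomposition 1: common = {B, C, E}, closure = {B, C, D, E, F} → lossless.
Decomposition 2: common = {C, E}, closure = {B, C, D, E, F} → lossless.
Decomposition 3: common = {B}, closure = {B} → lossy.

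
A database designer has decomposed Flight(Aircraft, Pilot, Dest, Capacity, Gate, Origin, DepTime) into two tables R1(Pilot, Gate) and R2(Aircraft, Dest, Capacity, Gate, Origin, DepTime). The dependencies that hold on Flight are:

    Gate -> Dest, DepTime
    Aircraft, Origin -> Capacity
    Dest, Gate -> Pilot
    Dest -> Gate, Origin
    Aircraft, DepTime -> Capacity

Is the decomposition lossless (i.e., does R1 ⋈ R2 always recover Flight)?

Common attributes: R1 ∩ R2 = {Gate}.
Closure of {Gate}: Gate → Dest, DepTime applies, adding Dest, DepTime; Dest, Gate → Pilot applies, adding Pilot; Dest → Gate, Origin applies, adding Origin. So (Gate)⁺ = {Pilot, Dest, Gate, Origin, DepTime}.
This closure contains every attribute of R1, so R1 ∩ R2 → R1. The join is lossless.

Yes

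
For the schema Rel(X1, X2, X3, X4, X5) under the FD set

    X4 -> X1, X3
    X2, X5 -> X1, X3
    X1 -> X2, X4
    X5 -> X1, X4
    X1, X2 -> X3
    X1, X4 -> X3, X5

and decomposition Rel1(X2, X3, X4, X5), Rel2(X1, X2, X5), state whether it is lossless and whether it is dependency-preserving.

Lossless test: (X2, X5)⁺ = {X1, X2, X3, X4, X5}, which contains all of one fragment — lossless.
Dependency preservation: X4 → X1, X3; X2, X5 → X1, X3; X1 → X2, X4; X5 → X1, X4; X1, X2 → X3; X1, X4 → X3, X5 are not contained in any single fragment, but the restricted closure of each left-hand side across the fragments still reaches the right-hand side; the remaining FDs each lie inside some fragment. All dependencies are preserved.

lossless and dependency-preserving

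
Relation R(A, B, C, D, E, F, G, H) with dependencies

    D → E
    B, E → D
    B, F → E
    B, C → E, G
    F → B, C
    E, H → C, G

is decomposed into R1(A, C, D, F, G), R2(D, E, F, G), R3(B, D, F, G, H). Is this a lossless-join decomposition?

Chase test. Columns are A, B, C, D, E, F, G, H; row i has aⱼ where attribute j ∈ Ri, else bᵢⱼ.
Initial tableau (one row per fragment):
  row 1: a1 b12 a3 a4 b15 a6 a7 b18
  row 2: b21 b22 b23 a4 a5 a6 a7 b28
  row 3: b31 a2 b33 a4 b35 a6 a7 a8
Rows 1 and 2 agree on D; apply D→E and equate their E entries.
Rows 1 and 3 agree on D; apply D→E and equate their E entries.
Rows 1 and 2 agree on F; apply F→B, C and equate their B, C entries.
Rows 1 and 3 agree on F; apply F→B, C and equate their B, C entries.
No row becomes fully distinguished — the join is lossy.

No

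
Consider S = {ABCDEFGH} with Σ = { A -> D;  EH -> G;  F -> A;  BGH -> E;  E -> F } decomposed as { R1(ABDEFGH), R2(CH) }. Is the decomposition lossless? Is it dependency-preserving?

Lossless test: (H)⁺ = {H}, which is a superkey of neither fragment — lossy.
Dependency preservation: every FD's attributes lie within a single fragment, so each can be enforced locally — preserved.

lossy but dependency-preserving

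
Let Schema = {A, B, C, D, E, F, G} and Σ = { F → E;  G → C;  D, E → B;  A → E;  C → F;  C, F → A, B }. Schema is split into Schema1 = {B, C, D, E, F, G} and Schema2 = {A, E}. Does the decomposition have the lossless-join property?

No

Common attributes: Schema1 ∩ Schema2 = {E}.
No dependency enlarges {E}, so (E)⁺ = {E}.
The closure contains neither all of Schema1 = {B, C, D, E, F, G} nor all of Schema2 = {A, E}, so the common attributes are not a superkey of either fragment. The join is lossy.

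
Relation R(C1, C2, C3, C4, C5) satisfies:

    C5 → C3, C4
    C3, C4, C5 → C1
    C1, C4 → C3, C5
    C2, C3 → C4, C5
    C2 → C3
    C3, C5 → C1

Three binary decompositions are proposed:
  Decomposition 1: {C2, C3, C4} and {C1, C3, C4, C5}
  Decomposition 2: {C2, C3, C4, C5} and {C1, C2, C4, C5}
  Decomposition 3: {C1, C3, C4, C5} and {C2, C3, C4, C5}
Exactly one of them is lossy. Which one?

Decomposition 1: common = {C3, C4}, closure = {C3, C4} → lossy.
Decomposition 2: common = {C2, C4, C5}, closure = {C1, C2, C3, C4, C5} → lossless.
Decomposition 3: common = {C3, C4, C5}, closure = {C1, C3, C4, C5} → lossless.

Decomposition 1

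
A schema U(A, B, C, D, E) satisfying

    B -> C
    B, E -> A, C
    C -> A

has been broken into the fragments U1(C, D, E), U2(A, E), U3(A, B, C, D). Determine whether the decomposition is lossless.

Chase test. Columns are A, B, C, D, E; row i has aⱼ where attribute j ∈ Ui, else bᵢⱼ.
Initial tableau (one row per fragment):
  row 1: b11 b12 a3 a4 a5
  row 2: a1 b22 b23 b24 a5
  row 3: a1 a2 a3 a4 b35
Rows 1 and 3 agree on C; apply C→A and equate their A entries.
No row becomes fully distinguished — the join is lossy.

No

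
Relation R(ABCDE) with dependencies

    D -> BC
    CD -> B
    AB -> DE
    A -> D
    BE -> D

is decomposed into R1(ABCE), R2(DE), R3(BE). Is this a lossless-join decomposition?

No

Chase test. Columns are ABCDE; row i has aⱼ where attribute j ∈ Ri, else bᵢⱼ.
Initial tableau (one row per fragment):
  row 1: a1 a2 a3 b14 a5
  row 2: b21 b22 b23 a4 a5
  row 3: b31 a2 b33 b34 a5
Rows 1 and 3 agree on BE; apply BE→D and equate their D entries.
Rows 1 and 3 agree on D; apply D→BC and equate their BC entries.
No row becomes fully distinguished — the join is lossy.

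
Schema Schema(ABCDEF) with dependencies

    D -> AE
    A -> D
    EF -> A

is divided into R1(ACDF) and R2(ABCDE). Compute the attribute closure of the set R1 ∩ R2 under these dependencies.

R1 ∩ R2 = {ACD}.
D → AE applies, adding E
Closure: {ACDE}.

ACDE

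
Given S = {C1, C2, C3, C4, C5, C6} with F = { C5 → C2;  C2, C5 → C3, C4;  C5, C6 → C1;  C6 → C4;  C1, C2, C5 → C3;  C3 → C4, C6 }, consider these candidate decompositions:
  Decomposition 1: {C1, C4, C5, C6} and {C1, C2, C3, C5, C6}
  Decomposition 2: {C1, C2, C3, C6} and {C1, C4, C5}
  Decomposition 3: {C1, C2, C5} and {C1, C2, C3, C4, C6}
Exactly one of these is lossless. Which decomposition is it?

Decomposition 1

Decomposition 1: common = {C1, C5, C6}, closure = {C1, C2, C3, C4, C5, C6} → lossless.
Decomposition 2: common = {C1}, closure = {C1} → lossy.
Decomposition 3: common = {C1, C2}, closure = {C1, C2} → lossy.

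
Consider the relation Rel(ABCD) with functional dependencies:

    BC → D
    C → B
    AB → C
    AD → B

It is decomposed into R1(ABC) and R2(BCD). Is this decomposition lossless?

Yes

Common attributes: R1 ∩ R2 = {BC}.
Closure of {BC}: BC → D applies, adding D. So (BC)⁺ = {BCD}.
This closure contains every attribute of R2, so R1 ∩ R2 → R2. The join is lossless.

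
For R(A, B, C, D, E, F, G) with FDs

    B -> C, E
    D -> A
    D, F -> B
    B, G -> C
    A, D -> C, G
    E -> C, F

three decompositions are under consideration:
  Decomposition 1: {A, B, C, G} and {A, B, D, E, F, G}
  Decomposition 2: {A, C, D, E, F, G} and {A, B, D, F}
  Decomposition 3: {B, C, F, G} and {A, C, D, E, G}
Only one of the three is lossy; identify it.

Decomposition 1: common = {A, B, G}, closure = {A, B, C, E, F, G} → lossless.
Decomposition 2: common = {A, D, F}, closure = {A, B, C, D, E, F, G} → lossless.
Decomposition 3: common = {C, G}, closure = {C, G} → lossy.

Decomposition 3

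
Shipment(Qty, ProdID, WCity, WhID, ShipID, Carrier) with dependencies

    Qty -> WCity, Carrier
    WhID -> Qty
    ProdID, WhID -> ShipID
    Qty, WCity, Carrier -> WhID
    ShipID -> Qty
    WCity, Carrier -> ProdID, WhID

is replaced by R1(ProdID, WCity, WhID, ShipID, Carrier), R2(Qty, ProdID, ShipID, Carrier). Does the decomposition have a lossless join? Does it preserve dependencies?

lossless and dependency-preserving

Lossless test: (ProdID, ShipID, Carrier)⁺ = {Qty, ProdID, WCity, WhID, ShipID, Carrier}, which contains all of one fragment — lossless.
Dependency preservation: Qty → WCity, Carrier; WhID → Qty; Qty, WCity, Carrier → WhID are not contained in any single fragment, but the restricted closure of each left-hand side across the fragments still reaches the right-hand side; the remaining FDs each lie inside some fragment. All dependencies are preserved.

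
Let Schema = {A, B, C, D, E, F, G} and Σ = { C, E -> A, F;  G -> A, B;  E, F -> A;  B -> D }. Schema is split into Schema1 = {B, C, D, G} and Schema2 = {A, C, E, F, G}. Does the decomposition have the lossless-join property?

Yes

Common attributes: Schema1 ∩ Schema2 = {C, G}.
Closure of {C, G}: G → A, B applies, adding A, B; B → D applies, adding D. So (C, G)⁺ = {A, B, C, D, G}.
This closure contains every attribute of Schema1, so Schema1 ∩ Schema2 → Schema1. The join is lossless.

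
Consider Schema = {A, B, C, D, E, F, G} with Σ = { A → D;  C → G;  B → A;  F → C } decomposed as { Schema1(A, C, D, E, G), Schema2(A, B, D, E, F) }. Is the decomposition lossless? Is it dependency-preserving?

lossy and not dependency-preserving

Lossless test: (A, D, E)⁺ = {A, D, E}, which is a superkey of neither fragment — lossy.
Dependency preservation: the restricted closure of {F} across the fragments never reaches {C}, so F → C cannot be enforced without a join — not preserved.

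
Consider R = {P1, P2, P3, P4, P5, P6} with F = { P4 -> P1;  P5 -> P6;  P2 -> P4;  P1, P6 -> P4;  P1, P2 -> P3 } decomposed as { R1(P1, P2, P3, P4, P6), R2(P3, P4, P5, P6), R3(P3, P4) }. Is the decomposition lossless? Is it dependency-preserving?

Lossless test (chase): Rows 1 and 2 agree on P4; apply P4→P1 and equate their P1 entries. Rows 1 and 3 agree on P4; apply P4→P1 and equate their P1 entries. No row becomes fully distinguished — the join is lossy.
Dependency preservation: every FD's attributes lie within a single fragment, so each can be enforced locally — preserved.

lossy but dependency-preserving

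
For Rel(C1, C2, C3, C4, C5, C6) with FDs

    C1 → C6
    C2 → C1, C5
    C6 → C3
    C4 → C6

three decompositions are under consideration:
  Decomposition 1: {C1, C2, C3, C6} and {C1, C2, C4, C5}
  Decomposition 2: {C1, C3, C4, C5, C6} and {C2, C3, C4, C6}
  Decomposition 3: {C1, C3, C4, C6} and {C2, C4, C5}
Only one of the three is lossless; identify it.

Decomposition 1: common = {C1, C2}, closure = {C1, C2, C3, C5, C6} → lossless.
Decomposition 2: common = {C3, C4, C6}, closure = {C3, C4, C6} → lossy.
Decomposition 3: common = {C4}, closure = {C3, C4, C6} → lossy.

Decomposition 1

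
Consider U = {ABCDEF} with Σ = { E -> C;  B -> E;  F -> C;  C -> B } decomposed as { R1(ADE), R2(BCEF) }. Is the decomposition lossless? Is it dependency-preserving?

lossy but dependency-preserving

Lossless test: (E)⁺ = {BCE}, which is a superkey of neither fragment — lossy.
Dependency preservation: every FD's attributes lie within a single fragment, so each can be enforced locally — preserved.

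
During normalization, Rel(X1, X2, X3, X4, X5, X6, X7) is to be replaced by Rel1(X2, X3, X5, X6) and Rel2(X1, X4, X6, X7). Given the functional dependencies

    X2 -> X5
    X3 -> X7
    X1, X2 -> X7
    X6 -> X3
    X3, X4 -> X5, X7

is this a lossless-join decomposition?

No

Common attributes: Rel1 ∩ Rel2 = {X6}.
Closure of {X6}: X6 → X3 applies, adding X3; X3 → X7 applies, adding X7. So (X6)⁺ = {X3, X6, X7}.
The closure contains neither all of Rel1 = {X2, X3, X5, X6} nor all of Rel2 = {X1, X4, X6, X7}, so the common attributes are not a superkey of either fragment. The join is lossy.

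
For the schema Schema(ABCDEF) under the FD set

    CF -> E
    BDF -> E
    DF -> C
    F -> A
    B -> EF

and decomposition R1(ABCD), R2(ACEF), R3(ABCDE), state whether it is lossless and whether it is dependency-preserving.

lossy and not dependency-preserving

Lossless test (chase): Rows 1 and 3 agree on B; apply B→EF and equate their EF entries. No row becomes fully distinguished — the join is lossy.
Dependency preservation: the restricted closure of {DF} across the fragments never reaches {C}, so DF → C cannot be enforced without a join — not preserved.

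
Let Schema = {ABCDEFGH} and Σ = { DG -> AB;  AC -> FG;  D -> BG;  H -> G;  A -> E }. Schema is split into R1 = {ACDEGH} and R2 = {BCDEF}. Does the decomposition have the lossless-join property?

Common attributes: R1 ∩ R2 = {CDE}.
Closure of {CDE}: D → BG applies, adding BG; DG → AB applies, adding A; AC → FG applies, adding F. So (CDE)⁺ = {ABCDEFG}.
This closure contains every attribute of R2, so R1 ∩ R2 → R2. The join is lossless.

Yes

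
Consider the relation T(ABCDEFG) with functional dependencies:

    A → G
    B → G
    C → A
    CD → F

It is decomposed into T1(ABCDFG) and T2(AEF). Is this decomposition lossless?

Common attributes: T1 ∩ T2 = {AF}.
Closure of {AF}: A → G applies, adding G. So (AF)⁺ = {AFG}.
The closure contains neither all of T1 = {ABCDFG} nor all of T2 = {AEF}, so the common attributes are not a superkey of either fragment. The join is lossy.

No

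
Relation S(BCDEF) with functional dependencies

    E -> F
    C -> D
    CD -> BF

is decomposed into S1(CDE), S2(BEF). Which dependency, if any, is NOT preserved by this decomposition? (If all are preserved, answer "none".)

Check CD → BF: no single fragment contains all of {BCDF}, and the restricted closure of {CD} across the fragments never reaches {BF}.
E → F is preserved.
C → D is preserved.

CD -> BF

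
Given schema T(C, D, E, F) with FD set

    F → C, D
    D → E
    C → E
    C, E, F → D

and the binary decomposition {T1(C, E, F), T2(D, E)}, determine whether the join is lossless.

No

Common attributes: T1 ∩ T2 = {E}.
No dependency enlarges {E}, so (E)⁺ = {E}.
The closure contains neither all of T1 = {C, E, F} nor all of T2 = {D, E}, so the common attributes are not a superkey of either fragment. The join is lossy.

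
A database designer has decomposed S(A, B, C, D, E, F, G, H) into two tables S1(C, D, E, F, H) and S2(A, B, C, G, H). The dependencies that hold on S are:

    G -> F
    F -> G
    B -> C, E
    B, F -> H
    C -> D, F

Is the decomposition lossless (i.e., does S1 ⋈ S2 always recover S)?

Common attributes: S1 ∩ S2 = {C, H}.
Closure of {C, H}: C → D, F applies, adding D, F; F → G applies, adding G. So (C, H)⁺ = {C, D, F, G, H}.
The closure contains neither all of S1 = {C, D, E, F, H} nor all of S2 = {A, B, C, G, H}, so the common attributes are not a superkey of either fragment. The join is lossy.

No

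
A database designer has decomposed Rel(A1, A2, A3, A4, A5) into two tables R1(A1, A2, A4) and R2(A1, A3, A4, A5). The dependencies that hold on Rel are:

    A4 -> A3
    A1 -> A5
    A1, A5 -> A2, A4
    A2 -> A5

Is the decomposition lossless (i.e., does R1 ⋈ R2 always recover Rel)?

Yes

Common attributes: R1 ∩ R2 = {A1, A4}.
Closure of {A1, A4}: A4 → A3 applies, adding A3; A1 → A5 applies, adding A5; A1, A5 → A2, A4 applies, adding A2. So (A1, A4)⁺ = {A1, A2, A3, A4, A5}.
This closure contains every attribute of R1, so R1 ∩ R2 → R1. The join is lossless.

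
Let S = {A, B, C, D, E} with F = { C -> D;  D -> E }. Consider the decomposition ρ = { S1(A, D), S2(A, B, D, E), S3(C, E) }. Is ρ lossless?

No

Chase test. Columns are A, B, C, D, E; row i has aⱼ where attribute j ∈ Si, else bᵢⱼ.
Initial tableau (one row per fragment):
  row 1: a1 b12 b13 a4 b15
  row 2: a1 a2 b23 a4 a5
  row 3: b31 b32 a3 b34 a5
Rows 1 and 2 agree on D; apply D→E and equate their E entries.
No row becomes fully distinguished — the join is lossy.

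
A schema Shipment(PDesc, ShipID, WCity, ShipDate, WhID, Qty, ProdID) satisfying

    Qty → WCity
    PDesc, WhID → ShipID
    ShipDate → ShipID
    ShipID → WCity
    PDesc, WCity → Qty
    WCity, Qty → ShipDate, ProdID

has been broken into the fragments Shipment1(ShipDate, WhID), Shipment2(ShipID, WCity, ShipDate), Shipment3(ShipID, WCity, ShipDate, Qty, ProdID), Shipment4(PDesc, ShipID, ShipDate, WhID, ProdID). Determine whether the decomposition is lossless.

No

Chase test. Columns are PDesc, ShipID, WCity, ShipDate, WhID, Qty, ProdID; row i has aⱼ where attribute j ∈ Shipmenti, else bᵢⱼ.
Initial tableau (one row per fragment):
  row 1: b11 b12 b13 a4 a5 b16 b17
  row 2: b21 a2 a3 a4 b25 b26 b27
  row 3: b31 a2 a3 a4 b35 a6 a7
  row 4: a1 a2 b43 a4 a5 b46 a7
Rows 1 and 2 agree on ShipDate; apply ShipDate→ShipID and equate their ShipID entries.
Rows 1 and 2 agree on ShipID; apply ShipID→WCity and equate their WCity entries.
Rows 1 and 4 agree on ShipID; apply ShipID→WCity and equate their WCity entries.
No row becomes fully distinguished — the join is lossy.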